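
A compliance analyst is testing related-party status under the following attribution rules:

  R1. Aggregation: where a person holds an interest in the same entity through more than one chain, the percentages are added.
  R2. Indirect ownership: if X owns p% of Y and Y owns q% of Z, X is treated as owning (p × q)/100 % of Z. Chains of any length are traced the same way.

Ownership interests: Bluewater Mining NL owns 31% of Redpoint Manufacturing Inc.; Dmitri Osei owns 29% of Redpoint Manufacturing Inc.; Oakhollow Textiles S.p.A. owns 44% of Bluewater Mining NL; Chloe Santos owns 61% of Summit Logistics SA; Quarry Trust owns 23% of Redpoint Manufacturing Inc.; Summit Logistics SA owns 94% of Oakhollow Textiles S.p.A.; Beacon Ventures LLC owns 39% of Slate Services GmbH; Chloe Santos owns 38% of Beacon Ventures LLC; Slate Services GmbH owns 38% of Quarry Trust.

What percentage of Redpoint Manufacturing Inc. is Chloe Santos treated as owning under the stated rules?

9.116444%

Chain via Beacon Ventures LLC → Slate Services GmbH → Quarry Trust (R2): 38% × 39% × 38% × 23% = 1.295268% of Redpoint Manufacturing Inc.
Chain via Summit Logistics SA → Oakhollow Textiles S.p.A. → Bluewater Mining NL (R2): 61% × 94% × 44% × 31% = 7.821176% of Redpoint Manufacturing Inc.
Aggregating (R1): 1.295268% + 7.821176% = 9.116444%.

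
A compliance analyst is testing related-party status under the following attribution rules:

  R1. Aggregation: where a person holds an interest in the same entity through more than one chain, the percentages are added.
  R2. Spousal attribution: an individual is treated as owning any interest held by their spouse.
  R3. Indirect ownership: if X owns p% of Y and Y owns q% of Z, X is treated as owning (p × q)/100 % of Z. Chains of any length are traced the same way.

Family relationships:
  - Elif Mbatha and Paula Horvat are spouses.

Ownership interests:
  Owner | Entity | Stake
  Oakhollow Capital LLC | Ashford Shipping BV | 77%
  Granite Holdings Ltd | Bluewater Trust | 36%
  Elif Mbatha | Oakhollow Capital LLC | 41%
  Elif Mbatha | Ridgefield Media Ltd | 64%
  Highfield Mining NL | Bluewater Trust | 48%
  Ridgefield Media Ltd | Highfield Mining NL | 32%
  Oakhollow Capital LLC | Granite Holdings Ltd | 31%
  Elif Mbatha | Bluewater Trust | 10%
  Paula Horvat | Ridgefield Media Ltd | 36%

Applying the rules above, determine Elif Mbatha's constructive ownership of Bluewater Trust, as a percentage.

By spousal attribution (R2), Elif Mbatha is treated as also owning Paula Horvat's interest in Ridgefield Media Ltd, giving 64% + 36% = 100%.
Chain via Oakhollow Capital LLC → Granite Holdings Ltd (R3): 41% × 31% × 36% = 4.5756% of Bluewater Trust.
Chain via Ridgefield Media Ltd → Highfield Mining NL (R3): 100% × 32% × 48% = 15.36% of Bluewater Trust.
Direct interest in Bluewater Trust: 10%.
Aggregating (R1): 4.5756% + 15.36% + 10% = 29.9356%.

29.9356%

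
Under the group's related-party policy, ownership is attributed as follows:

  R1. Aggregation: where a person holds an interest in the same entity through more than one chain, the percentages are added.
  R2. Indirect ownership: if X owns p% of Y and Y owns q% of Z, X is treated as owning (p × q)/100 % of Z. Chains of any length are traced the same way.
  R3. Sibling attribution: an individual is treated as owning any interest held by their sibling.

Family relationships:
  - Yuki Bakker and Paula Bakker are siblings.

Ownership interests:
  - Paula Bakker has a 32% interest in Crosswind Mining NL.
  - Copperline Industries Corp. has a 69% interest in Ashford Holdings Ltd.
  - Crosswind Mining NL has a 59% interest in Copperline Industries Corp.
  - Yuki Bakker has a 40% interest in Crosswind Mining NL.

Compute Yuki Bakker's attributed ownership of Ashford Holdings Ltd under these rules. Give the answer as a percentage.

29.3112%

By sibling attribution (R3), Yuki Bakker is treated as also owning Paula Bakker's interest in Crosswind Mining NL, giving 40% + 32% = 72%.
Chain via Crosswind Mining NL → Copperline Industries Corp. (R2): 72% × 59% × 69% = 29.3112% of Ashford Holdings Ltd.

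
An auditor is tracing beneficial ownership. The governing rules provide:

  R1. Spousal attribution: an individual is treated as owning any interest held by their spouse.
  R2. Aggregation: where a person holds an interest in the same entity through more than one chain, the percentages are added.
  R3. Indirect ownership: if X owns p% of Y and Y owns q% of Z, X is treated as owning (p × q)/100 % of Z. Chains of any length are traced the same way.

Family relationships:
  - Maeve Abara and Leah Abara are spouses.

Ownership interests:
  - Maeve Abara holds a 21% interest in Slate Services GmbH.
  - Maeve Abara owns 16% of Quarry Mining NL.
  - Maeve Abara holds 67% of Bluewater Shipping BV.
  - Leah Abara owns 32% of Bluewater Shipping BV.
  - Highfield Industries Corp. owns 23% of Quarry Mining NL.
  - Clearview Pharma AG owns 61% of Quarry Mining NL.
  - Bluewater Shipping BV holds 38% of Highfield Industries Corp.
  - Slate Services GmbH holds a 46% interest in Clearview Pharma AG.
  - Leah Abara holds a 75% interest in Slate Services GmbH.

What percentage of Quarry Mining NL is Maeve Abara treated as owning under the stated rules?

By spousal attribution (R1), Maeve Abara is treated as also owning Leah Abara's interest in Slate Services GmbH, giving 21% + 75% = 96%.
By spousal attribution (R1), Maeve Abara is treated as also owning Leah Abara's interest in Bluewater Shipping BV, giving 67% + 32% = 99%.
Chain via Slate Services GmbH → Clearview Pharma AG (R3): 96% × 46% × 61% = 26.9376% of Quarry Mining NL.
Chain via Bluewater Shipping BV → Highfield Industries Corp. (R3): 99% × 38% × 23% = 8.6526% of Quarry Mining NL.
Direct interest in Quarry Mining NL: 16%.
Aggregating (R2): 26.9376% + 8.6526% + 16% = 51.5902%.

51.5902%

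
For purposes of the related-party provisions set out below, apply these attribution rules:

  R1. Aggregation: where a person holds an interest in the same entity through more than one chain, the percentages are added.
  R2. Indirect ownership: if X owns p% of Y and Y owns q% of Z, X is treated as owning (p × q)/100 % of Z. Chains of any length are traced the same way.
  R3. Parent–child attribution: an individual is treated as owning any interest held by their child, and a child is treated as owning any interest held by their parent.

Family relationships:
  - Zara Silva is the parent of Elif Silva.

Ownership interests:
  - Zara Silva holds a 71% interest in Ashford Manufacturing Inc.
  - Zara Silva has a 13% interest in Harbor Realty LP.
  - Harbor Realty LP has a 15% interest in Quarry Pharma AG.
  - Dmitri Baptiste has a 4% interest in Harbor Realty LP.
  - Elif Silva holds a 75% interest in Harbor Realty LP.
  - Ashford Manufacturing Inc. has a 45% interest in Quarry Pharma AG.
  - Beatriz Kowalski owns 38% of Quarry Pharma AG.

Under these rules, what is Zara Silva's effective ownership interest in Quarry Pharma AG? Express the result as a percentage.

45.15%

By parent–child attribution (R3), Zara Silva is treated as also owning Elif Silva's interest in Harbor Realty LP, giving 13% + 75% = 88%.
Chain via Harbor Realty LP (R2): 88% × 15% = 13.2% of Quarry Pharma AG.
Chain via Ashford Manufacturing Inc. (R2): 71% × 45% = 31.95% of Quarry Pharma AG.
Aggregating (R1): 13.2% + 31.95% = 45.15%.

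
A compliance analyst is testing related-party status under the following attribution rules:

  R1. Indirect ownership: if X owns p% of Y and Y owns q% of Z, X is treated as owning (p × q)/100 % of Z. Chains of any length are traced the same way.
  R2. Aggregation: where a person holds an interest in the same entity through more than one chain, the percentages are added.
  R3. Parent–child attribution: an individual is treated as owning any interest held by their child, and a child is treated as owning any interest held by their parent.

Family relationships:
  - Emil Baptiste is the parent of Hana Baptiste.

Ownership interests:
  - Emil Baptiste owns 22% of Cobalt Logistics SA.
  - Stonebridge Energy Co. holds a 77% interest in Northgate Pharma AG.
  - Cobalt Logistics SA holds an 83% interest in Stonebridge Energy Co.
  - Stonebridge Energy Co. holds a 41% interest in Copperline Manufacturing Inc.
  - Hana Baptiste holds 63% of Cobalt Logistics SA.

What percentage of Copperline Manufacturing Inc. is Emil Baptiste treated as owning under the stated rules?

28.9255%

By parent–child attribution (R3), Emil Baptiste is treated as also owning Hana Baptiste's interest in Cobalt Logistics SA, giving 22% + 63% = 85%.
Chain via Cobalt Logistics SA → Stonebridge Energy Co. (R1): 85% × 83% × 41% = 28.9255% of Copperline Manufacturing Inc.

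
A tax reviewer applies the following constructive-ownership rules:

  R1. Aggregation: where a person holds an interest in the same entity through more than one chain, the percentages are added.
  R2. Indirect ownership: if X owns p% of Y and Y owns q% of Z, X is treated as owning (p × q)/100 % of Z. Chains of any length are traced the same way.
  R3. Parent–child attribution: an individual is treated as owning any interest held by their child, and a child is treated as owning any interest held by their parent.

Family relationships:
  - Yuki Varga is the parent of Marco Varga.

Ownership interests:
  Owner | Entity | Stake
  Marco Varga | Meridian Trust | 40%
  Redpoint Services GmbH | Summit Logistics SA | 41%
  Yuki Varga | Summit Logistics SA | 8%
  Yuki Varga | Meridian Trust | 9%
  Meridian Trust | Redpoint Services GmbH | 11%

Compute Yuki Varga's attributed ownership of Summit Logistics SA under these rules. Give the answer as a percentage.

10.2099%

By parent–child attribution (R3), Yuki Varga is treated as also owning Marco Varga's interest in Meridian Trust, giving 9% + 40% = 49%.
Chain via Meridian Trust → Redpoint Services GmbH (R2): 49% × 11% × 41% = 2.2099% of Summit Logistics SA.
Direct interest in Summit Logistics SA: 8%.
Aggregating (R1): 2.2099% + 8% = 10.2099%.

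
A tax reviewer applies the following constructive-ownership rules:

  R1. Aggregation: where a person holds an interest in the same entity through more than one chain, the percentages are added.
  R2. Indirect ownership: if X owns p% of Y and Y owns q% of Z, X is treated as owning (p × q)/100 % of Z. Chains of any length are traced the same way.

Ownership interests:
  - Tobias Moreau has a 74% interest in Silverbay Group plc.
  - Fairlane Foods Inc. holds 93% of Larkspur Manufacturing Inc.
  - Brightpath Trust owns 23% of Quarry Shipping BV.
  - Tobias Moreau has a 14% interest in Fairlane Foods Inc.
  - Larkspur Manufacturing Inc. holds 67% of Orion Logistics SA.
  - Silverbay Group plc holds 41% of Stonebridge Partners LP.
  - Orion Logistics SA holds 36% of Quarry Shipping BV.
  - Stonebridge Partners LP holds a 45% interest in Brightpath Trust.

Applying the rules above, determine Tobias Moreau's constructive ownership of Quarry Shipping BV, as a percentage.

6.280614%

Chain via Silverbay Group plc → Stonebridge Partners LP → Brightpath Trust (R2): 74% × 41% × 45% × 23% = 3.14019% of Quarry Shipping BV.
Chain via Fairlane Foods Inc. → Larkspur Manufacturing Inc. → Orion Logistics SA (R2): 14% × 93% × 67% × 36% = 3.140424% of Quarry Shipping BV.
Aggregating (R1): 3.14019% + 3.140424% = 6.280614%.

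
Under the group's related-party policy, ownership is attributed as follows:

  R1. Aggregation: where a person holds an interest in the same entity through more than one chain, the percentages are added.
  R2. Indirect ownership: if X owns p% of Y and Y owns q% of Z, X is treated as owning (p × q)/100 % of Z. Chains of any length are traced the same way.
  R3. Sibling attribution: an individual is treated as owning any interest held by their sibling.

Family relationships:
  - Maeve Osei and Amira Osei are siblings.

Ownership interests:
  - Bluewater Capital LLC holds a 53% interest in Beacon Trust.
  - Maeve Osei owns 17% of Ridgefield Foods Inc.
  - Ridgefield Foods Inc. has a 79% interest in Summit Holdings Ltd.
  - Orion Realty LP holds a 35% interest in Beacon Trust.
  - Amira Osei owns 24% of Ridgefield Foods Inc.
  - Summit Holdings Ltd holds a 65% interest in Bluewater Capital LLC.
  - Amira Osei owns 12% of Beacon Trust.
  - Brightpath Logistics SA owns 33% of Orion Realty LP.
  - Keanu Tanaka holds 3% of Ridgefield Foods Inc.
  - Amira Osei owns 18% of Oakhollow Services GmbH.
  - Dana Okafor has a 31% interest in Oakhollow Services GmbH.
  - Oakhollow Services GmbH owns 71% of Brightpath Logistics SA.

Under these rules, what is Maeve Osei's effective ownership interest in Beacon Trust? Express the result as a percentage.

By sibling attribution (R3), Maeve Osei is treated as also owning Amira Osei's interest in Ridgefield Foods Inc, giving 17% + 24% = 41%.
By sibling attribution (R3), Maeve Osei is treated as owning Amira Osei's 18% interest in Oakhollow Services GmbH.
By sibling attribution (R3), Maeve Osei is treated as owning Amira Osei's 12% interest in Beacon Trust.
Chain via Ridgefield Foods Inc. → Summit Holdings Ltd → Bluewater Capital LLC (R2): 41% × 79% × 65% × 53% = 11.158355% of Beacon Trust.
Chain via Oakhollow Services GmbH → Brightpath Logistics SA → Orion Realty LP (R2): 18% × 71% × 33% × 35% = 1.47609% of Beacon Trust.
Direct interest in Beacon Trust: 12%.
Aggregating (R1): 11.158355% + 1.47609% + 12% = 24.634445%.

24.634445%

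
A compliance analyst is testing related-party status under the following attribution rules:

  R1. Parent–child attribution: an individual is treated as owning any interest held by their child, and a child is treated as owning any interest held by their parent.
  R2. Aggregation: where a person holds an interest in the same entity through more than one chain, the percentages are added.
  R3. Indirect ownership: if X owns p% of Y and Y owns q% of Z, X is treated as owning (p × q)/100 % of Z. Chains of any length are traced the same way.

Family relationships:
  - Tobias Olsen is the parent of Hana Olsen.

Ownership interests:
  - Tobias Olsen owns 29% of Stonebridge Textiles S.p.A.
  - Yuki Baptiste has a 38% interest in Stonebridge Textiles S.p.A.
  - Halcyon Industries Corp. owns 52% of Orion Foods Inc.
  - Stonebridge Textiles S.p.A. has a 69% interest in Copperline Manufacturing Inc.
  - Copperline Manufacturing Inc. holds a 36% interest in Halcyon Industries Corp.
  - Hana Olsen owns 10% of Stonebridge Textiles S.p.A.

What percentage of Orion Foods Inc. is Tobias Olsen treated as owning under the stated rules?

By parent–child attribution (R1), Tobias Olsen is treated as also owning Hana Olsen's interest in Stonebridge Textiles S.p.A, giving 29% + 10% = 39%.
Chain via Stonebridge Textiles S.p.A. → Copperline Manufacturing Inc. → Halcyon Industries Corp. (R3): 39% × 69% × 36% × 52% = 5.037552% of Orion Foods Inc.

5.037552%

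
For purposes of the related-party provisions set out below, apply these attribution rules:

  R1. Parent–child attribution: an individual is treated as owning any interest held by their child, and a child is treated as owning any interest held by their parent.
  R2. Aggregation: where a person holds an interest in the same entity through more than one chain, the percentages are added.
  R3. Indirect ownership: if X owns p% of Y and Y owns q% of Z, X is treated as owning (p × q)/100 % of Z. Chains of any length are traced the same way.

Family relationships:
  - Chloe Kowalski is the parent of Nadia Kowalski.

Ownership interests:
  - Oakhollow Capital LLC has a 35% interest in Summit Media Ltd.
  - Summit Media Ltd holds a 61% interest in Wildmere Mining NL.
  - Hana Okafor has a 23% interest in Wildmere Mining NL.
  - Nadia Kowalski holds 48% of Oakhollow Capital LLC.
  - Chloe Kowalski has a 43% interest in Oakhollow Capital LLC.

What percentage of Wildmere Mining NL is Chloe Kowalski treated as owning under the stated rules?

By parent–child attribution (R1), Chloe Kowalski is treated as also owning Nadia Kowalski's interest in Oakhollow Capital LLC, giving 43% + 48% = 91%.
Chain via Oakhollow Capital LLC → Summit Media Ltd (R3): 91% × 35% × 61% = 19.4285% of Wildmere Mining NL.

19.4285%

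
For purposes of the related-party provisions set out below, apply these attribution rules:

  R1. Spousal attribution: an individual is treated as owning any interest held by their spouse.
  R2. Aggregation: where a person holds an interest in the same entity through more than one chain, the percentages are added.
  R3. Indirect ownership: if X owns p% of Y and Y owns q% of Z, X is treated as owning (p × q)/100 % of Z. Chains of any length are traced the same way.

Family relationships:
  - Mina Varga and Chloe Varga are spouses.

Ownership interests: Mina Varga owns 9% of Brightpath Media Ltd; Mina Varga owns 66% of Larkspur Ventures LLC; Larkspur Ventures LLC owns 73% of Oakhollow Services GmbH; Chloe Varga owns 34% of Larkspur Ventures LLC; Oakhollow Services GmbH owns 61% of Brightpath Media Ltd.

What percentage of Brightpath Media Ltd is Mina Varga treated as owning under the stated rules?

By spousal attribution (R1), Mina Varga is treated as also owning Chloe Varga's interest in Larkspur Ventures LLC, giving 66% + 34% = 100%.
Chain via Larkspur Ventures LLC → Oakhollow Services GmbH (R3): 100% × 73% × 61% = 44.53% of Brightpath Media Ltd.
Direct interest in Brightpath Media Ltd: 9%.
Aggregating (R2): 44.53% + 9% = 53.53%.

53.53%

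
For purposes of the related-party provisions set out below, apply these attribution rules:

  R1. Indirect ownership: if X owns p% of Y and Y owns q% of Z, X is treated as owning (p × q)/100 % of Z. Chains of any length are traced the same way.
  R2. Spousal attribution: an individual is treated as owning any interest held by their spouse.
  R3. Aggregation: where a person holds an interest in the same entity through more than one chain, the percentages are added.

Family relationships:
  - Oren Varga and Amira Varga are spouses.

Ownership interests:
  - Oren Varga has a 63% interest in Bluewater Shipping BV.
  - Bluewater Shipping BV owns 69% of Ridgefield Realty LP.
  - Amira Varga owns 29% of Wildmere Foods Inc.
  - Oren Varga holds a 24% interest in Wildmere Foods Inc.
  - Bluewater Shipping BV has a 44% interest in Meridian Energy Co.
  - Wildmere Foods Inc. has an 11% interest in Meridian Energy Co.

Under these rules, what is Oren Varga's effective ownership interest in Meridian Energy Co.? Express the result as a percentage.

By spousal attribution (R2), Oren Varga is treated as also owning Amira Varga's interest in Wildmere Foods Inc, giving 24% + 29% = 53%.
Chain via Wildmere Foods Inc. (R1): 53% × 11% = 5.83% of Meridian Energy Co.
Chain via Bluewater Shipping BV (R1): 63% × 44% = 27.72% of Meridian Energy Co.
Aggregating (R3): 5.83% + 27.72% = 33.55%.

33.55%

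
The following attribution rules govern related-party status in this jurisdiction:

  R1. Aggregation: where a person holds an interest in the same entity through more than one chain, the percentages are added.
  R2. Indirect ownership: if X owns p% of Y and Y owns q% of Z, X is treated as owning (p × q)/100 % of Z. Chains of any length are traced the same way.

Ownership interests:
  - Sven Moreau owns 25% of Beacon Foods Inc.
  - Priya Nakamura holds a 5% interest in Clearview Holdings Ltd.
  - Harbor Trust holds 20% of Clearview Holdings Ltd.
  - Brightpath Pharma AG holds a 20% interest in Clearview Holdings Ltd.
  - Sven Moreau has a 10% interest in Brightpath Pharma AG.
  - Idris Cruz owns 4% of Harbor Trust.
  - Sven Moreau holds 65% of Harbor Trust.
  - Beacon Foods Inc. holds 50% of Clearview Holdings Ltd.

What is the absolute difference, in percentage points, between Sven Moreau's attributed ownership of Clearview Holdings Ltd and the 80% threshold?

52.5

Chain via Beacon Foods Inc. (R2): 25% × 50% = 12.5% of Clearview Holdings Ltd.
Chain via Harbor Trust (R2): 65% × 20% = 13% of Clearview Holdings Ltd.
Chain via Brightpath Pharma AG (R2): 10% × 20% = 2% of Clearview Holdings Ltd.
Aggregating (R1): 12.5% + 13% + 2% = 27.5%.
27.5% falls short of the 80% threshold by 52.5 percentage points.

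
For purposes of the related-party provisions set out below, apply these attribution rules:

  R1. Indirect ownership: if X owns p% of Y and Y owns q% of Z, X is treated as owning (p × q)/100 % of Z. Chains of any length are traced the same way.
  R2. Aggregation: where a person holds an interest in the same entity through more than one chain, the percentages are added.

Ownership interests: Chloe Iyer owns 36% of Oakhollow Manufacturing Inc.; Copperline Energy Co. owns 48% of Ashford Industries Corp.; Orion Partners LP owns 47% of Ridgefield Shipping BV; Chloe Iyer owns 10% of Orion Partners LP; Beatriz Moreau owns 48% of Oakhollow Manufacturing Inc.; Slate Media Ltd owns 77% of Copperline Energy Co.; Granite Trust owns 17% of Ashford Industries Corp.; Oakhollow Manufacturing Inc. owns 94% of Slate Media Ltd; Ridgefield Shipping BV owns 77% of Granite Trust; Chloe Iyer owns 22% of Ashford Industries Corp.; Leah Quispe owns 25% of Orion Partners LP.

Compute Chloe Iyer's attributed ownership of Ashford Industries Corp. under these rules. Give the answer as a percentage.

Chain via Oakhollow Manufacturing Inc. → Slate Media Ltd → Copperline Energy Co. (R1): 36% × 94% × 77% × 48% = 12.507264% of Ashford Industries Corp.
Chain via Orion Partners LP → Ridgefield Shipping BV → Granite Trust (R1): 10% × 47% × 77% × 17% = 0.61523% of Ashford Industries Corp.
Direct interest in Ashford Industries Corp: 22%.
Aggregating (R2): 12.507264% + 0.61523% + 22% = 35.122494%.

35.122494%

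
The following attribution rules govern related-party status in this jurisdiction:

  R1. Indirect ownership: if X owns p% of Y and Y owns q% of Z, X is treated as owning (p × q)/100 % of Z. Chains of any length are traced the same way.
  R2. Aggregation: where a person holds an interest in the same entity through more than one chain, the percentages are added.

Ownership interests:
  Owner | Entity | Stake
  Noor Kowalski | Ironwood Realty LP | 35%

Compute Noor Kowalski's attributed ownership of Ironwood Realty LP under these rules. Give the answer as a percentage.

Direct interest in Ironwood Realty LP: 35%.

35%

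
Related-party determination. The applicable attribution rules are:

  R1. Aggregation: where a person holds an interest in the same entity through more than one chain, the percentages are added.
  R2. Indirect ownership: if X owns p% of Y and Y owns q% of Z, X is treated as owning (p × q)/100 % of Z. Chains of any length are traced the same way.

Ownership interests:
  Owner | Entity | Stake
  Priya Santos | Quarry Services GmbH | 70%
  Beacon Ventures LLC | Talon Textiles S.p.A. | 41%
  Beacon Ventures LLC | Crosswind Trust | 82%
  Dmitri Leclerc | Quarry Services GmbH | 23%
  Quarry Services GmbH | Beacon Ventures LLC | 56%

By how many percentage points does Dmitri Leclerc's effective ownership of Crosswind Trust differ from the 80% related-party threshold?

Chain via Quarry Services GmbH → Beacon Ventures LLC (R2): 23% × 56% × 82% = 10.5616% of Crosswind Trust.
10.5616% falls short of the 80% threshold by 69.4384 percentage points.

69.4384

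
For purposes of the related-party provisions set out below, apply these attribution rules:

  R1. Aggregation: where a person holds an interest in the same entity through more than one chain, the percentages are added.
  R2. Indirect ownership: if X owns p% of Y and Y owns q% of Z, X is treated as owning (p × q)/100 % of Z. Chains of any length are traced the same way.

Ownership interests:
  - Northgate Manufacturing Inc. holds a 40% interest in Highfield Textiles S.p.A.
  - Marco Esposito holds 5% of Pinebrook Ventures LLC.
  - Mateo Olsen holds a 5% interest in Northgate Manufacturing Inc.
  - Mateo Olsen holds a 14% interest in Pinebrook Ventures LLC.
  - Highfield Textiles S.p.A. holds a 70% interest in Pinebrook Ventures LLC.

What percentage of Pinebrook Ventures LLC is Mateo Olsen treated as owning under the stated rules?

Chain via Northgate Manufacturing Inc. → Highfield Textiles S.p.A. (R2): 5% × 40% × 70% = 1.4% of Pinebrook Ventures LLC.
Direct interest in Pinebrook Ventures LLC: 14%.
Aggregating (R1): 1.4% + 14% = 15.4%.

15.4%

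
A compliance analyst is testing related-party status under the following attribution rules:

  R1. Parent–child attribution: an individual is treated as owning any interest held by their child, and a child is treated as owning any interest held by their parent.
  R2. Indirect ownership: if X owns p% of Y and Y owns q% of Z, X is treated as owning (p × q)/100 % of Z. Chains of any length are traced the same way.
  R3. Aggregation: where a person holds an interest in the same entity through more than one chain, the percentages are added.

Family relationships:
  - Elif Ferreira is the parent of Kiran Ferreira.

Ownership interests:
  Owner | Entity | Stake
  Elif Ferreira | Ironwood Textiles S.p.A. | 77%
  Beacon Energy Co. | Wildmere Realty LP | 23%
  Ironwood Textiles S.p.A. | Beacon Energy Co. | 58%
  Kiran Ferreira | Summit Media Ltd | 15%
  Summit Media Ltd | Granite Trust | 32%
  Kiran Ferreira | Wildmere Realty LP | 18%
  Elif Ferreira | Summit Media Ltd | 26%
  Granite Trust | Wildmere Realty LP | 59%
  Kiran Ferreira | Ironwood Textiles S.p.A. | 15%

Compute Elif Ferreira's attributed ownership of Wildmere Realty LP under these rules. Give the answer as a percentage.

By parent–child attribution (R1), Elif Ferreira is treated as also owning Kiran Ferreira's interest in Ironwood Textiles S.p.A, giving 77% + 15% = 92%.
By parent–child attribution (R1), Elif Ferreira is treated as also owning Kiran Ferreira's interest in Summit Media Ltd, giving 26% + 15% = 41%.
By parent–child attribution (R1), Elif Ferreira is treated as owning Kiran Ferreira's 18% interest in Wildmere Realty LP.
Chain via Ironwood Textiles S.p.A. → Beacon Energy Co. (R2): 92% × 58% × 23% = 12.2728% of Wildmere Realty LP.
Chain via Summit Media Ltd → Granite Trust (R2): 41% × 32% × 59% = 7.7408% of Wildmere Realty LP.
Direct interest in Wildmere Realty LP: 18%.
Aggregating (R3): 12.2728% + 7.7408% + 18% = 38.0136%.

38.0136%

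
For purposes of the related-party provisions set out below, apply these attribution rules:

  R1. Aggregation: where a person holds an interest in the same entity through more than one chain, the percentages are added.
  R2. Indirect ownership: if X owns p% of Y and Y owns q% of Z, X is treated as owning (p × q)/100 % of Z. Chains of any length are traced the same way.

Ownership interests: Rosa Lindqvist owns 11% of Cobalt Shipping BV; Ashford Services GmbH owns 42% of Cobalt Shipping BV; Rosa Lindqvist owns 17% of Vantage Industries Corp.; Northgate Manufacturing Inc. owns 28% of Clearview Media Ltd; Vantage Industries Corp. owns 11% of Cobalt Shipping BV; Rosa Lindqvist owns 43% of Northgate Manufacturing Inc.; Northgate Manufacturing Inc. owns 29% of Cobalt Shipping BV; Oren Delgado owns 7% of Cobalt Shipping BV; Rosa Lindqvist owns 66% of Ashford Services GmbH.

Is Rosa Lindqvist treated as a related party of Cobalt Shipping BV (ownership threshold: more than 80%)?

Chain via Vantage Industries Corp. (R2): 17% × 11% = 1.87% of Cobalt Shipping BV.
Chain via Northgate Manufacturing Inc. (R2): 43% × 29% = 12.47% of Cobalt Shipping BV.
Chain via Ashford Services GmbH (R2): 66% × 42% = 27.72% of Cobalt Shipping BV.
Direct interest in Cobalt Shipping BV: 11%.
Aggregating (R1): 1.87% + 12.47% + 27.72% + 11% = 53.06%.
53.06% does not exceed the 80% threshold, so Rosa is not a related party to Cobalt Shipping BV.

No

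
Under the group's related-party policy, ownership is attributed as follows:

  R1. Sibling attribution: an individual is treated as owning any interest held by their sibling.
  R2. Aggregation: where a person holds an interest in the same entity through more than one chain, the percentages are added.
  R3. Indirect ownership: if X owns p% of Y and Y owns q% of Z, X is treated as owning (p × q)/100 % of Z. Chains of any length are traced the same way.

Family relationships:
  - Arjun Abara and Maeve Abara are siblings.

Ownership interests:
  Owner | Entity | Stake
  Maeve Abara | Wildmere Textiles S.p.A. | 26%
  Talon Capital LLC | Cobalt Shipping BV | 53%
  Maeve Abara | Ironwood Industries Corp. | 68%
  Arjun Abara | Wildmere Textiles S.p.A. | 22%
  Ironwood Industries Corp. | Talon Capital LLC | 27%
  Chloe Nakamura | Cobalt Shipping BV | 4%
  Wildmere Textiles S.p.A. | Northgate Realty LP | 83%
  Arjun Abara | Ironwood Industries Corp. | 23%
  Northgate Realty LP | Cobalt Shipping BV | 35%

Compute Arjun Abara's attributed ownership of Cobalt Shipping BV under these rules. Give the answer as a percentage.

By sibling attribution (R1), Arjun Abara is treated as also owning Maeve Abara's interest in Ironwood Industries Corp, giving 23% + 68% = 91%.
By sibling attribution (R1), Arjun Abara is treated as also owning Maeve Abara's interest in Wildmere Textiles S.p.A, giving 22% + 26% = 48%.
Chain via Ironwood Industries Corp. → Talon Capital LLC (R3): 91% × 27% × 53% = 13.0221% of Cobalt Shipping BV.
Chain via Wildmere Textiles S.p.A. → Northgate Realty LP (R3): 48% × 83% × 35% = 13.944% of Cobalt Shipping BV.
Aggregating (R2): 13.0221% + 13.944% = 26.9661%.

26.9661%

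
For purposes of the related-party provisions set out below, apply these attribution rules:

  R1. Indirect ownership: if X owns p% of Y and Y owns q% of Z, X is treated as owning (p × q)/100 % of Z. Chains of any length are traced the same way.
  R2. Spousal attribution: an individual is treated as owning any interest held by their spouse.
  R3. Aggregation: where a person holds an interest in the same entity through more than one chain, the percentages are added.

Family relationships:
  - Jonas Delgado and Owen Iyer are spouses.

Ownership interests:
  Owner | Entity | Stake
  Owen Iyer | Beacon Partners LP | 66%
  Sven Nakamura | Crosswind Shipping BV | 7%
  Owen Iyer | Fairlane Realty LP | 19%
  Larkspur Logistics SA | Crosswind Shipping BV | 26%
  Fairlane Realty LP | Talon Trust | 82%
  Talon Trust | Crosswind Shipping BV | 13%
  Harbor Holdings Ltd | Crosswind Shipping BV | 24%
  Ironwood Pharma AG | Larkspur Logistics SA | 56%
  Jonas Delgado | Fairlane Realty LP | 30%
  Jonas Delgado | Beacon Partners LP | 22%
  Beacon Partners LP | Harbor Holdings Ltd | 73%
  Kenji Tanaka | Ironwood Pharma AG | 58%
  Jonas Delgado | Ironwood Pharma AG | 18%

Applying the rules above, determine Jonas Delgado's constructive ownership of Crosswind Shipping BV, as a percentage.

By spousal attribution (R2), Jonas Delgado is treated as also owning Owen Iyer's interest in Fairlane Realty LP, giving 30% + 19% = 49%.
By spousal attribution (R2), Jonas Delgado is treated as also owning Owen Iyer's interest in Beacon Partners LP, giving 22% + 66% = 88%.
Chain via Fairlane Realty LP → Talon Trust (R1): 49% × 82% × 13% = 5.2234% of Crosswind Shipping BV.
Chain via Beacon Partners LP → Harbor Holdings Ltd (R1): 88% × 73% × 24% = 15.4176% of Crosswind Shipping BV.
Chain via Ironwood Pharma AG → Larkspur Logistics SA (R1): 18% × 56% × 26% = 2.6208% of Crosswind Shipping BV.
Aggregating (R3): 5.2234% + 15.4176% + 2.6208% = 23.2618%.

23.2618%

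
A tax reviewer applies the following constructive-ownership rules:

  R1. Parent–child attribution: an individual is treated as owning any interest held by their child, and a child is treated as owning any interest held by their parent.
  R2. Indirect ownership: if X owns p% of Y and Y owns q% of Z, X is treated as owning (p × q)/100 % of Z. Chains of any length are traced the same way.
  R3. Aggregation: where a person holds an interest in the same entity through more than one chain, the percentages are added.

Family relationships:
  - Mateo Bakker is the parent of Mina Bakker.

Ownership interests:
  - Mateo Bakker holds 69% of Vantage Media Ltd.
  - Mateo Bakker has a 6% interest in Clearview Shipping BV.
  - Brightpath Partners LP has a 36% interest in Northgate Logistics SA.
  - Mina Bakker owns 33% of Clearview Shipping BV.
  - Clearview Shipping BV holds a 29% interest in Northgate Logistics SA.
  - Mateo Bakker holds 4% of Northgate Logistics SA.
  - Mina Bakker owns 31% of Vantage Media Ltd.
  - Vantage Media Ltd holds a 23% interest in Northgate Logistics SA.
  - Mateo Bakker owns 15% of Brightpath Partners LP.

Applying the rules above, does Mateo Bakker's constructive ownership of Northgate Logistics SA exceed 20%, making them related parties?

By parent–child attribution (R1), Mateo Bakker is treated as also owning Mina Bakker's interest in Vantage Media Ltd, giving 69% + 31% = 100%.
By parent–child attribution (R1), Mateo Bakker is treated as also owning Mina Bakker's interest in Clearview Shipping BV, giving 6% + 33% = 39%.
Chain via Brightpath Partners LP (R2): 15% × 36% = 5.4% of Northgate Logistics SA.
Chain via Vantage Media Ltd (R2): 100% × 23% = 23% of Northgate Logistics SA.
Chain via Clearview Shipping BV (R2): 39% × 29% = 11.31% of Northgate Logistics SA.
Direct interest in Northgate Logistics SA: 4%.
Aggregating (R3): 5.4% + 23% + 11.31% + 4% = 43.71%.
43.71% exceeds the 20% threshold, so Mateo is a related party to Northgate Logistics SA.

Yes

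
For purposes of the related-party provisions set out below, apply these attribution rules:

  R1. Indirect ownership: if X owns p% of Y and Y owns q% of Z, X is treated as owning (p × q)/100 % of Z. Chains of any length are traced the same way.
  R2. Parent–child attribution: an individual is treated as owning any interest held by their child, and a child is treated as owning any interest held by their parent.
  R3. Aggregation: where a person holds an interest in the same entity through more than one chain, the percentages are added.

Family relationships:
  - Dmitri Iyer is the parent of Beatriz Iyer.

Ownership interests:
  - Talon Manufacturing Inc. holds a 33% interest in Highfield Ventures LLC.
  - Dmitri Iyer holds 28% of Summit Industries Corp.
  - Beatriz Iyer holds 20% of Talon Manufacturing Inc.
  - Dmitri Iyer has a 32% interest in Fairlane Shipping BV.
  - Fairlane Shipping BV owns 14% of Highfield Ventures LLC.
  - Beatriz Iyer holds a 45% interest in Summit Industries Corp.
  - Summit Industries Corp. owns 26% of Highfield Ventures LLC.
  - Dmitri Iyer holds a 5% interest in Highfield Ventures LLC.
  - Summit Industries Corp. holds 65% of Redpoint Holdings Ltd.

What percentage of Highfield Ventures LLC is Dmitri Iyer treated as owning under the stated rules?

By parent–child attribution (R2), Dmitri Iyer is treated as also owning Beatriz Iyer's interest in Summit Industries Corp, giving 28% + 45% = 73%.
By parent–child attribution (R2), Dmitri Iyer is treated as owning Beatriz Iyer's 20% interest in Talon Manufacturing Inc.
Chain via Summit Industries Corp. (R1): 73% × 26% = 18.98% of Highfield Ventures LLC.
Chain via Fairlane Shipping BV (R1): 32% × 14% = 4.48% of Highfield Ventures LLC.
Direct interest in Highfield Ventures LLC: 5%.
Chain via Talon Manufacturing Inc. (R1): 20% × 33% = 6.6% of Highfield Ventures LLC.
Aggregating (R3): 18.98% + 4.48% + 5% + 6.6% = 35.06%.

35.06%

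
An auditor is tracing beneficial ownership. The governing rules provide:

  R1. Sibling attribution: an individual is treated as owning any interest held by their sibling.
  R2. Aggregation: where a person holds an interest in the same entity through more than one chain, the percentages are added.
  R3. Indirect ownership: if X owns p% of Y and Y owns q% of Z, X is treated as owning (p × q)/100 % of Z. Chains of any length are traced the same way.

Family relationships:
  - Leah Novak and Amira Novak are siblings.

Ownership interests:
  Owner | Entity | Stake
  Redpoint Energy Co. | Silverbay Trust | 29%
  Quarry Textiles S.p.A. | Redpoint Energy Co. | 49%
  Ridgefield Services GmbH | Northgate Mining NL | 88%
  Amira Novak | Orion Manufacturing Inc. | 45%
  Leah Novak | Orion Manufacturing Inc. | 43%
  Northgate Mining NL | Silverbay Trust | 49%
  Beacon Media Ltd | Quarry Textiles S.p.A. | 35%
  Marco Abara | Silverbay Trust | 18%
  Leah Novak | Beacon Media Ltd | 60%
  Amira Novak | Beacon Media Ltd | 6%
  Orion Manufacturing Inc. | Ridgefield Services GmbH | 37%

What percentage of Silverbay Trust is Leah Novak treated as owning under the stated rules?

17.322382%

By sibling attribution (R1), Leah Novak is treated as also owning Amira Novak's interest in Beacon Media Ltd, giving 60% + 6% = 66%.
By sibling attribution (R1), Leah Novak is treated as also owning Amira Novak's interest in Orion Manufacturing Inc, giving 43% + 45% = 88%.
Chain via Beacon Media Ltd → Quarry Textiles S.p.A. → Redpoint Energy Co. (R3): 66% × 35% × 49% × 29% = 3.28251% of Silverbay Trust.
Chain via Orion Manufacturing Inc. → Ridgefield Services GmbH → Northgate Mining NL (R3): 88% × 37% × 88% × 49% = 14.039872% of Silverbay Trust.
Aggregating (R2): 3.28251% + 14.039872% = 17.322382%.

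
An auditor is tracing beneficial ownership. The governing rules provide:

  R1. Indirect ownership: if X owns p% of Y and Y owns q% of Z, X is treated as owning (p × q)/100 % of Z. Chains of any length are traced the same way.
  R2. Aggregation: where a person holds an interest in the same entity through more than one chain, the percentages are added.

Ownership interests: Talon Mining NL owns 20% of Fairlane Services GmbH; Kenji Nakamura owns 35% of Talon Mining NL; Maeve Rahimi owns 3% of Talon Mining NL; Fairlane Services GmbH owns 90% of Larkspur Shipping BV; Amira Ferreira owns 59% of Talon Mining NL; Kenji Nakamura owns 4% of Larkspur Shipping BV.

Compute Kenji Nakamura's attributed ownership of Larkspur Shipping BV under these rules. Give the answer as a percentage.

10.3%

Chain via Talon Mining NL → Fairlane Services GmbH (R1): 35% × 20% × 90% = 6.3% of Larkspur Shipping BV.
Direct interest in Larkspur Shipping BV: 4%.
Aggregating (R2): 6.3% + 4% = 10.3%.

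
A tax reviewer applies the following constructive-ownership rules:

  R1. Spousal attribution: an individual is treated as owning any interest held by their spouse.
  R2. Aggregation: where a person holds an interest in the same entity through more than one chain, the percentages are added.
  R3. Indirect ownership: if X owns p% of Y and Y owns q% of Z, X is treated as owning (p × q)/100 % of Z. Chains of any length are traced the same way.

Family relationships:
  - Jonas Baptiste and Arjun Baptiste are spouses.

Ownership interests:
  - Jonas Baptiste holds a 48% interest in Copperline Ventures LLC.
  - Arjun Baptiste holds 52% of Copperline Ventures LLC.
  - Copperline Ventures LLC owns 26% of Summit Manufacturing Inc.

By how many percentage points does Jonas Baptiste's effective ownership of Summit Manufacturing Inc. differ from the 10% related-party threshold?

16

By spousal attribution (R1), Jonas Baptiste is treated as also owning Arjun Baptiste's interest in Copperline Ventures LLC, giving 48% + 52% = 100%.
Chain via Copperline Ventures LLC (R3): 100% × 26% = 26% of Summit Manufacturing Inc.
26% exceeds the 10% threshold by 16 percentage points.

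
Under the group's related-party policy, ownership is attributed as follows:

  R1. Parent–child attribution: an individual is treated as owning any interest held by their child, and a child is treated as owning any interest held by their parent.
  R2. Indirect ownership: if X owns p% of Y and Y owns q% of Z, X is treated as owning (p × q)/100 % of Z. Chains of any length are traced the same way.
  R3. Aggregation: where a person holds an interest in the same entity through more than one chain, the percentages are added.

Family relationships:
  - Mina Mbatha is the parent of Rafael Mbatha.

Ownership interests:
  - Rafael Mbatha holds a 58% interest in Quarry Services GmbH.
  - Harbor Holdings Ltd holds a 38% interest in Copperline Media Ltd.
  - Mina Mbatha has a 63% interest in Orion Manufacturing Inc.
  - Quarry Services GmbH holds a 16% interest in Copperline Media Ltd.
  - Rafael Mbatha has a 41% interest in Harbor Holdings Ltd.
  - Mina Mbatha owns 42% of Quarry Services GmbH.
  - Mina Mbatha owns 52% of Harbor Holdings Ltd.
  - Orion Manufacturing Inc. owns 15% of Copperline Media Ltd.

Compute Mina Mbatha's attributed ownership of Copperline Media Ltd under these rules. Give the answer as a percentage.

60.79%

By parent–child attribution (R1), Mina Mbatha is treated as also owning Rafael Mbatha's interest in Harbor Holdings Ltd, giving 52% + 41% = 93%.
By parent–child attribution (R1), Mina Mbatha is treated as also owning Rafael Mbatha's interest in Quarry Services GmbH, giving 42% + 58% = 100%.
Chain via Harbor Holdings Ltd (R2): 93% × 38% = 35.34% of Copperline Media Ltd.
Chain via Orion Manufacturing Inc. (R2): 63% × 15% = 9.45% of Copperline Media Ltd.
Chain via Quarry Services GmbH (R2): 100% × 16% = 16% of Copperline Media Ltd.
Aggregating (R3): 35.34% + 9.45% + 16% = 60.79%.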